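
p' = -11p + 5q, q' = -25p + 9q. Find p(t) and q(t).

p(t) = c_1e^(-t)cos(5t) + c_2e^(-t)sin(5t), q(t) = -c_1e^(-t)sin(5t) + 2c_1e^(-t)cos(5t) + 2c_2e^(-t)sin(5t) + c_2e^(-t)cos(5t)

Coefficient matrix A = [[-11, 5], [-25, 9]].
Characteristic polynomial det(A - λI) = λ^2 + 2λ + 26 = 0.
Eigenvalues λ = -1 ± 5i (complex conjugate pair).
For λ=-1+5i: an eigenvector is (1,2) - i(0,-1) = (1, 2 + i).
A real fundamental pair from Re and Im of e^((-1+5i)t)v: X_1 = e^(-t)(cos(5t)·(1,2) + sin(5t)·(0,-1)), X_2 = e^(-t)(sin(5t)·(1,2) - cos(5t)·(0,-1)).
General solution: c_1X_1 + c_2X_2.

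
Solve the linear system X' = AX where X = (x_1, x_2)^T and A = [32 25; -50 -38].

Coefficient matrix A = [[32, 25], [-50, -38]].
Characteristic polynomial det(A - λI) = λ^2 + 6λ + 34 = 0.
Eigenvalues λ = -3 ± 5i (complex conjugate pair).
For λ=-3+5i: an eigenvector is (-1,1) - i(-2,3) = (-1 + 2i, 1 - 3i).
A real fundamental pair from Re and Im of e^((-3+5i)t)v: X_1 = e^(-3t)(cos(5t)·(-1,1) + sin(5t)·(-2,3)), X_2 = e^(-3t)(sin(5t)·(-1,1) - cos(5t)·(-2,3)).
General solution: K_1X_1 + K_2X_2.

x_1(t) = -2K_1e^(-3t)sin(5t) - K_1e^(-3t)cos(5t) - K_2e^(-3t)sin(5t) + 2K_2e^(-3t)cos(5t), x_2(t) = 3K_1e^(-3t)sin(5t) + K_1e^(-3t)cos(5t) + K_2e^(-3t)sin(5t) - 3K_2e^(-3t)cos(5t)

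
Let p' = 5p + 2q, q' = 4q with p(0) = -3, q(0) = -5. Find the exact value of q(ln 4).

A = [[5,2],[0,4]]; eigenvalues λ = 5, 4.
Eigenvectors: (1,0) for λ=5, (2,-1) for λ=4.
From the initial condition, c_1 = -13, c_2 = 5.
q(ln 4) = (-13)(4^5)(0) + (5)(4^4)(-1) = -1280.

-1280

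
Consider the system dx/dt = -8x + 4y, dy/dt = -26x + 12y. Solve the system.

x(t) = C_1e^(2t)sin(2t) + C_1e^(2t)cos(2t) + C_2e^(2t)sin(2t) - C_2e^(2t)cos(2t), y(t) = 2C_1e^(2t)sin(2t) + 3C_1e^(2t)cos(2t) + 3C_2e^(2t)sin(2t) - 2C_2e^(2t)cos(2t)

Coefficient matrix A = [[-8, 4], [-26, 12]].
Characteristic polynomial det(A - λI) = λ^2 - 4λ + 8 = 0.
Eigenvalues λ = 2 ± 2i (complex conjugate pair).
For λ=2+2i: an eigenvector is (1,3) - i(1,2) = (1 - i, 3 - 2i).
A real fundamental pair from Re and Im of e^((2+2i)t)v: X_1 = e^(2t)(cos(2t)·(1,3) + sin(2t)·(1,2)), X_2 = e^(2t)(sin(2t)·(1,3) - cos(2t)·(1,2)).
General solution: C_1X_1 + C_2X_2.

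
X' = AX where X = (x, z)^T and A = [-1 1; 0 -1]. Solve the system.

Coefficient matrix A = [[-1, 1], [0, -1]].
Characteristic polynomial det(A - λI) = λ^2 + 2λ + 1 = 0.
Single eigenvalue λ = -1 with algebraic multiplicity 2.
Eigenvector v = (-1,0); generalized eigenvector w with (A-λI)w=v is (2,-1).
General solution: e^(-t)[c_1·v + c_2·(t·v + w)].

x(t) = -c_1e^(-t) - c_2te^(-t) + 2c_2e^(-t), z(t) = -c_2e^(-t)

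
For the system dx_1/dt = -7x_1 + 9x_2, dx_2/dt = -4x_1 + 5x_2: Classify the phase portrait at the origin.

A = [[-7,9],[-4,5]]; det(A-λI) = λ^2 + 2λ + 1.
repeated λ = -1 with a single eigenvector.

stable improper node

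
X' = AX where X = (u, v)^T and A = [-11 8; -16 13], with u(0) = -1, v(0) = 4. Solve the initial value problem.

u(t) = 5e^(5t) - 6e^(-3t), v(t) = 10e^(5t) - 6e^(-3t)

Coefficient matrix A = [[-11, 8], [-16, 13]].
Characteristic polynomial det(A - λI) = λ^2 - 2λ - 15 = 0.
Eigenvalues λ = 5, -3.
For λ=5: (A-λI) row 1 is [-16, 8], so an eigenvector is (-1, -2).
For λ=-3: (A-λI) row 1 is [-8, 8], so an eigenvector is (-1, -1).
General solution: K_1e^(5t)(-1,-2) + K_2e^(-3t)(-1,-1).
Applying u(0)=-1, v(0)=4 gives K_1=-5, K_2=6.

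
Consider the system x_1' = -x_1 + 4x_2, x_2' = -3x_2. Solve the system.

Coefficient matrix A = [[-1, 4], [0, -3]].
Characteristic polynomial det(A - λI) = λ^2 + 4λ + 3 = 0.
Eigenvalues λ = -3, -1.
For λ=-3: (A-λI) row 1 is [2, 4], so an eigenvector is (-2, 1).
For λ=-1: (A-λI) row 1 is [0, 4], so an eigenvector is (1, 0).
General solution: C_1e^(-3t)(-2,1) + C_2e^(-t)(1,0).

x_1(t) = -2C_1e^(-3t) + C_2e^(-t), x_2(t) = C_1e^(-3t)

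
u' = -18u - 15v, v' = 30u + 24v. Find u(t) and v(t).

u(t) = 2C_1e^(3t)sin(3t) - C_1e^(3t)cos(3t) - C_2e^(3t)sin(3t) - 2C_2e^(3t)cos(3t), v(t) = -3C_1e^(3t)sin(3t) + C_1e^(3t)cos(3t) + C_2e^(3t)sin(3t) + 3C_2e^(3t)cos(3t)

Coefficient matrix A = [[-18, -15], [30, 24]].
Characteristic polynomial det(A - λI) = λ^2 - 6λ + 18 = 0.
Eigenvalues λ = 3 ± 3i (complex conjugate pair).
For λ=3+3i: an eigenvector is (-1,1) - i(2,-3) = (-1 - 2i, 1 + 3i).
A real fundamental pair from Re and Im of e^((3+3i)t)v: X_1 = e^(3t)(cos(3t)·(-1,1) + sin(3t)·(2,-3)), X_2 = e^(3t)(sin(3t)·(-1,1) - cos(3t)·(2,-3)).
General solution: C_1X_1 + C_2X_2.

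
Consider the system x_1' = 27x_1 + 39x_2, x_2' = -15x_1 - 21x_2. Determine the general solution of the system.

x_1(t) = -3c_1e^(3t)sin(3t) - 2c_1e^(3t)cos(3t) - 2c_2e^(3t)sin(3t) + 3c_2e^(3t)cos(3t), x_2(t) = 2c_1e^(3t)sin(3t) + c_1e^(3t)cos(3t) + c_2e^(3t)sin(3t) - 2c_2e^(3t)cos(3t)

Coefficient matrix A = [[27, 39], [-15, -21]].
Characteristic polynomial det(A - λI) = λ^2 - 6λ + 18 = 0.
Eigenvalues λ = 3 ± 3i (complex conjugate pair).
For λ=3+3i: an eigenvector is (-2,1) - i(-3,2) = (-2 + 3i, 1 - 2i).
A real fundamental pair from Re and Im of e^((3+3i)t)v: X_1 = e^(3t)(cos(3t)·(-2,1) + sin(3t)·(-3,2)), X_2 = e^(3t)(sin(3t)·(-2,1) - cos(3t)·(-3,2)).
General solution: c_1X_1 + c_2X_2.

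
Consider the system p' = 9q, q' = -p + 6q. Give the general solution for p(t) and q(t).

Coefficient matrix A = [[0, 9], [-1, 6]].
Characteristic polynomial det(A - λI) = λ^2 - 6λ + 9 = 0.
Single eigenvalue λ = 3 with algebraic multiplicity 2.
Eigenvector v = (-3,-1); generalized eigenvector w with (A-λI)w=v is (1,0).
General solution: e^(3t)[K_1·v + K_2·(t·v + w)].

p(t) = -3K_1e^(3t) - 3K_2te^(3t) + K_2e^(3t), q(t) = -K_1e^(3t) - K_2te^(3t)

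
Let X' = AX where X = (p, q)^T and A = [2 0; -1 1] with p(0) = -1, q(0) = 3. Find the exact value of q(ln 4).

24

A = [[2,0],[-1,1]]; eigenvalues λ = 2, 1.
Eigenvectors: (1,-1) for λ=2, (0,1) for λ=1.
From the initial condition, c_1 = -1, c_2 = 2.
q(ln 4) = (-1)(4^2)(-1) + (2)(4^1)(1) = 24.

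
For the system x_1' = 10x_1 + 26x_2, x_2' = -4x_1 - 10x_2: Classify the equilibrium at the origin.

A = [[10,26],[-4,-10]]; det(A-λI) = λ^2 + 4.
λ = 0 ± 2i: zero real part.

center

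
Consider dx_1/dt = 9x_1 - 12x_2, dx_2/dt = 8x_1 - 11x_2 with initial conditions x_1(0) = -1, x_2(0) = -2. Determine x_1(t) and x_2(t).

Coefficient matrix A = [[9, -12], [8, -11]].
Characteristic polynomial det(A - λI) = λ^2 + 2λ - 3 = 0.
Eigenvalues λ = 1, -3.
For λ=1: (A-λI) row 1 is [8, -12], so an eigenvector is (3, 2).
For λ=-3: (A-λI) row 1 is [12, -12], so an eigenvector is (1, 1).
General solution: c_1e^(t)(3,2) + c_2e^(-3t)(1,1).
Applying x_1(0)=-1, x_2(0)=-2 gives c_1=1, c_2=-4.

x_1(t) = 3e^(t) - 4e^(-3t), x_2(t) = 2e^(t) - 4e^(-3t)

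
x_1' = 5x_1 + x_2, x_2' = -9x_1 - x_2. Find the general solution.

x_1(t) = C_1e^(2t) + C_2te^(2t) + C_2e^(2t), x_2(t) = -3C_1e^(2t) - 3C_2te^(2t) - 2C_2e^(2t)

Coefficient matrix A = [[5, 1], [-9, -1]].
Characteristic polynomial det(A - λI) = λ^2 - 4λ + 4 = 0.
Single eigenvalue λ = 2 with algebraic multiplicity 2.
Eigenvector v = (1,-3); generalized eigenvector w with (A-λI)w=v is (1,-2).
General solution: e^(2t)[C_1·v + C_2·(t·v + w)].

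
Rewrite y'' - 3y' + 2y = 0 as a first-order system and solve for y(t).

y(t) = K_1e^(t) + K_2e^(2t)

Let x_1 = y, x_2 = y'. Then x_1' = x_2 and x_2' = -2x_1 + 3x_2.
A = [[0,1],[-2,3]]; det(A-λI) = λ^2 - 3λ + 2.
Eigenvalues λ = 1, 2 with eigenvectors (1,1), (1,2).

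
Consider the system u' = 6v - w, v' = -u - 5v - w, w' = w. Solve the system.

u(t) = 3K_1e^(-2t) - K_2e^(t) - 2K_3e^(-3t), v(t) = -K_1e^(-2t) + K_3e^(-3t), w(t) = K_2e^(t)

Coefficient matrix A = [[0, 6, -1], [-1, -5, -1], [0, 0, 1]].
det(A - λI) = 0 gives eigenvalues λ = -2, 1, -3.
For λ=-2: eigenvector (3,-1,0).
For λ=1: eigenvector (-1,0,1).
For λ=-3: eigenvector (-2,1,0).
General solution: K_1e^(-2t)(3,-1,0) + K_2e^(t)(-1,0,1) + K_3e^(-3t)(-2,1,0).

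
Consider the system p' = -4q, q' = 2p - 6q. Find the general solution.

p(t) = -c_1e^(-4t) - 2c_2e^(-2t), q(t) = -c_1e^(-4t) - c_2e^(-2t)

Coefficient matrix A = [[0, -4], [2, -6]].
Characteristic polynomial det(A - λI) = λ^2 + 6λ + 8 = 0.
Eigenvalues λ = -4, -2.
For λ=-4: (A-λI) row 1 is [4, -4], so an eigenvector is (-1, -1).
For λ=-2: (A-λI) row 1 is [2, -4], so an eigenvector is (-2, -1).
General solution: c_1e^(-4t)(-1,-1) + c_2e^(-2t)(-2,-1).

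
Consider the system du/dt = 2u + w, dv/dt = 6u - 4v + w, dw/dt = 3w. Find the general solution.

u(t) = K_2e^(3t) - K_3e^(2t), v(t) = K_1e^(-4t) + K_2e^(3t) - K_3e^(2t), w(t) = K_2e^(3t)

Coefficient matrix A = [[2, 0, 1], [6, -4, 1], [0, 0, 3]].
det(A - λI) = 0 gives eigenvalues λ = -4, 3, 2.
For λ=-4: eigenvector (0,1,0).
For λ=3: eigenvector (1,1,1).
For λ=2: eigenvector (-1,-1,0).
General solution: K_1e^(-4t)(0,1,0) + K_2e^(3t)(1,1,1) + K_3e^(2t)(-1,-1,0).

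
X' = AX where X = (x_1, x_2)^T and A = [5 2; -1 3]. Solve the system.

Coefficient matrix A = [[5, 2], [-1, 3]].
Characteristic polynomial det(A - λI) = λ^2 - 8λ + 17 = 0.
Eigenvalues λ = 4 ± i (complex conjugate pair).
For λ=4+i: an eigenvector is (1,0) - i(1,-1) = (1 - i, 0 + i).
A real fundamental pair from Re and Im of e^((4+i)t)v: X_1 = e^(4t)(cos(t)·(1,0) + sin(t)·(1,-1)), X_2 = e^(4t)(sin(t)·(1,0) - cos(t)·(1,-1)).
General solution: K_1X_1 + K_2X_2.

x_1(t) = K_1e^(4t)sin(t) + K_1e^(4t)cos(t) + K_2e^(4t)sin(t) - K_2e^(4t)cos(t), x_2(t) = -K_1e^(4t)sin(t) + K_2e^(4t)cos(t)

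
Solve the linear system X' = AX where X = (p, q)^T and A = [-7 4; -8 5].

p(t) = c_1e^(-3t) + c_2e^(t), q(t) = c_1e^(-3t) + 2c_2e^(t)

Coefficient matrix A = [[-7, 4], [-8, 5]].
Characteristic polynomial det(A - λI) = λ^2 + 2λ - 3 = 0.
Eigenvalues λ = -3, 1.
For λ=-3: (A-λI) row 1 is [-4, 4], so an eigenvector is (1, 1).
For λ=1: (A-λI) row 1 is [-8, 4], so an eigenvector is (1, 2).
General solution: c_1e^(-3t)(1,1) + c_2e^(t)(1,2).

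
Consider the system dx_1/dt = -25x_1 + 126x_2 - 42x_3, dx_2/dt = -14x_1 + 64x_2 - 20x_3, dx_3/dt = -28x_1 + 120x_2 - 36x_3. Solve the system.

x_1(t) = 2K_1e^(-4t) - 3K_2e^(3t), x_2(t) = K_1e^(-4t) - 2K_2e^(3t) + K_3e^(4t), x_3(t) = 2K_1e^(-4t) - 4K_2e^(3t) + 3K_3e^(4t)

Coefficient matrix A = [[-25, 126, -42], [-14, 64, -20], [-28, 120, -36]].
det(A - λI) = 0 gives eigenvalues λ = -4, 3, 4.
For λ=-4: eigenvector (2,1,2).
For λ=3: eigenvector (-3,-2,-4).
For λ=4: eigenvector (0,1,3).
General solution: K_1e^(-4t)(2,1,2) + K_2e^(3t)(-3,-2,-4) + K_3e^(4t)(0,1,3).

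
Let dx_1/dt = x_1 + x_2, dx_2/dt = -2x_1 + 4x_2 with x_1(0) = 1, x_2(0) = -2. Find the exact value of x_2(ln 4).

-320

A = [[1,1],[-2,4]]; eigenvalues λ = 2, 3.
Eigenvectors: (1,1) for λ=2, (1,2) for λ=3.
From the initial condition, c_1 = 4, c_2 = -3.
x_2(ln 4) = (4)(4^2)(1) + (-3)(4^3)(2) = -320.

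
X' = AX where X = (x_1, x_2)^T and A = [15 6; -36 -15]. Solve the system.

x_1(t) = c_1e^(3t) + c_2e^(-3t), x_2(t) = -2c_1e^(3t) - 3c_2e^(-3t)

Coefficient matrix A = [[15, 6], [-36, -15]].
Characteristic polynomial det(A - λI) = λ^2 - 9 = 0.
Eigenvalues λ = 3, -3.
For λ=3: (A-λI) row 1 is [12, 6], so an eigenvector is (1, -2).
For λ=-3: (A-λI) row 1 is [18, 6], so an eigenvector is (1, -3).
General solution: c_1e^(3t)(1,-2) + c_2e^(-3t)(1,-3).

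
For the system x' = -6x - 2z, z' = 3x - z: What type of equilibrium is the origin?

stable node

A = [[-6,-2],[3,-1]]; det(A-λI) = λ^2 + 7λ + 12.
λ = -4, -3: both negative.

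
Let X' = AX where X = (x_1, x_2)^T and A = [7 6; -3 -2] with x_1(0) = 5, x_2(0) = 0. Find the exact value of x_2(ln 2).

A = [[7,6],[-3,-2]]; eigenvalues λ = 1, 4.
Eigenvectors: (1,-1) for λ=1, (-2,1) for λ=4.
From the initial condition, c_1 = -5, c_2 = -5.
x_2(ln 2) = (-5)(2^1)(-1) + (-5)(2^4)(1) = -70.

-70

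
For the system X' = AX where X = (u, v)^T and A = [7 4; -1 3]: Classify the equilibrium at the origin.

unstable improper node

A = [[7,4],[-1,3]]; det(A-λI) = λ^2 - 10λ + 25.
repeated λ = 5 with a single eigenvector.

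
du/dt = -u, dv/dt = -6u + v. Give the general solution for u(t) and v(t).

Coefficient matrix A = [[-1, 0], [-6, 1]].
Characteristic polynomial det(A - λI) = λ^2 - 1 = 0.
Eigenvalues λ = 1, -1.
For λ=1: (A-λI) row 1 is [-2, 0], so an eigenvector is (0, -1).
For λ=-1: (A-λI) row 2 is [-6, 2], so an eigenvector is (1, 3).
General solution: c_1e^(t)(0,-1) + c_2e^(-t)(1,3).

u(t) = c_2e^(-t), v(t) = -c_1e^(t) + 3c_2e^(-t)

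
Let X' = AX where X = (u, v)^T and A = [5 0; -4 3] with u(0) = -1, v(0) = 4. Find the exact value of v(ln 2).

80

A = [[5,0],[-4,3]]; eigenvalues λ = 3, 5.
Eigenvectors: (0,-1) for λ=3, (1,-2) for λ=5.
From the initial condition, c_1 = -2, c_2 = -1.
v(ln 2) = (-2)(2^3)(-1) + (-1)(2^5)(-2) = 80.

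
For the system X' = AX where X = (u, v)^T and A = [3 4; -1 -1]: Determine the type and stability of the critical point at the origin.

unstable improper node

A = [[3,4],[-1,-1]]; det(A-λI) = λ^2 - 2λ + 1.
repeated λ = 1 with a single eigenvector.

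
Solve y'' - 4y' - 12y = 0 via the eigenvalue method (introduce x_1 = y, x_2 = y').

Let x_1 = y, x_2 = y'. Then x_1' = x_2 and x_2' = 12x_1 + 4x_2.
A = [[0,1],[12,4]]; det(A-λI) = λ^2 - 4λ - 12.
Eigenvalues λ = 6, -2 with eigenvectors (1,6), (1,-2).

y(t) = K_1e^(6t) + K_2e^(-2t)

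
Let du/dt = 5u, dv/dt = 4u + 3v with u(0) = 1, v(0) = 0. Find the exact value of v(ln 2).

A = [[5,0],[4,3]]; eigenvalues λ = 5, 3.
Eigenvectors: (-1,-2) for λ=5, (0,-1) for λ=3.
From the initial condition, c_1 = -1, c_2 = 2.
v(ln 2) = (-1)(2^5)(-2) + (2)(2^3)(-1) = 48.

48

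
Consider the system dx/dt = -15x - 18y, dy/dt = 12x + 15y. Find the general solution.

x(t) = c_1e^(3t) + 3c_2e^(-3t), y(t) = -c_1e^(3t) - 2c_2e^(-3t)

Coefficient matrix A = [[-15, -18], [12, 15]].
Characteristic polynomial det(A - λI) = λ^2 - 9 = 0.
Eigenvalues λ = 3, -3.
For λ=3: (A-λI) row 1 is [-18, -18], so an eigenvector is (1, -1).
For λ=-3: (A-λI) row 1 is [-12, -18], so an eigenvector is (3, -2).
General solution: c_1e^(3t)(1,-1) + c_2e^(-3t)(3,-2).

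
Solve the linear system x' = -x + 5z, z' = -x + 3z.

x(t) = -C_1e^(t)sin(t) - 2C_1e^(t)cos(t) - 2C_2e^(t)sin(t) + C_2e^(t)cos(t), z(t) = -C_1e^(t)cos(t) - C_2e^(t)sin(t)

Coefficient matrix A = [[-1, 5], [-1, 3]].
Characteristic polynomial det(A - λI) = λ^2 - 2λ + 2 = 0.
Eigenvalues λ = 1 ± i (complex conjugate pair).
For λ=1+i: an eigenvector is (-2,-1) - i(-1,0) = (-2 + i, -1).
A real fundamental pair from Re and Im of e^((1+i)t)v: X_1 = e^(t)(cos(t)·(-2,-1) + sin(t)·(-1,0)), X_2 = e^(t)(sin(t)·(-2,-1) - cos(t)·(-1,0)).
General solution: C_1X_1 + C_2X_2.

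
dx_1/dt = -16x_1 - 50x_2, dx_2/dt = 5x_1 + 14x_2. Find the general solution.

x_1(t) = K_1e^(-t)sin(5t) + 3K_1e^(-t)cos(5t) + 3K_2e^(-t)sin(5t) - K_2e^(-t)cos(5t), x_2(t) = -K_1e^(-t)cos(5t) - K_2e^(-t)sin(5t)

Coefficient matrix A = [[-16, -50], [5, 14]].
Characteristic polynomial det(A - λI) = λ^2 + 2λ + 26 = 0.
Eigenvalues λ = -1 ± 5i (complex conjugate pair).
For λ=-1+5i: an eigenvector is (3,-1) - i(1,0) = (3 - i, -1).
A real fundamental pair from Re and Im of e^((-1+5i)t)v: X_1 = e^(-t)(cos(5t)·(3,-1) + sin(5t)·(1,0)), X_2 = e^(-t)(sin(5t)·(3,-1) - cos(5t)·(1,0)).
General solution: K_1X_1 + K_2X_2.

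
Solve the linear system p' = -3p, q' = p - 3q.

Coefficient matrix A = [[-3, 0], [1, -3]].
Characteristic polynomial det(A - λI) = λ^2 + 6λ + 9 = 0.
Single eigenvalue λ = -3 with algebraic multiplicity 2.
Eigenvector v = (0,1); generalized eigenvector w with (A-λI)w=v is (1,-3).
General solution: e^(-3t)[K_1·v + K_2·(t·v + w)].

p(t) = K_2e^(-3t), q(t) = K_1e^(-3t) + K_2te^(-3t) - 3K_2e^(-3t)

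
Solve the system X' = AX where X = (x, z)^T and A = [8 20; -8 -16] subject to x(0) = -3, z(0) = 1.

Coefficient matrix A = [[8, 20], [-8, -16]].
Characteristic polynomial det(A - λI) = λ^2 + 8λ + 32 = 0.
Eigenvalues λ = -4 ± 4i (complex conjugate pair).
For λ=-4+4i: an eigenvector is (1,-1) - i(-2,1) = (1 + 2i, -1 - i).
A real fundamental pair from Re and Im of e^((-4+4i)t)v: X_1 = e^(-4t)(cos(4t)·(1,-1) + sin(4t)·(-2,1)), X_2 = e^(-4t)(sin(4t)·(1,-1) - cos(4t)·(-2,1)).
General solution: K_1X_1 + K_2X_2.
Applying x(0)=-3, z(0)=1 gives K_1=1, K_2=-2.

x(t) = -4e^(-4t)sin(4t) - 3e^(-4t)cos(4t), z(t) = 3e^(-4t)sin(4t) + e^(-4t)cos(4t)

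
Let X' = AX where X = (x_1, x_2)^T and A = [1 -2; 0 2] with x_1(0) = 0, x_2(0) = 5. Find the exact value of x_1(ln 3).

-60

A = [[1,-2],[0,2]]; eigenvalues λ = 2, 1.
Eigenvectors: (2,-1) for λ=2, (1,0) for λ=1.
From the initial condition, c_1 = -5, c_2 = 10.
x_1(ln 3) = (-5)(3^2)(2) + (10)(3^1)(1) = -60.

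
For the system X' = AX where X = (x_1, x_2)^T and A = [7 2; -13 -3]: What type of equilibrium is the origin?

unstable spiral

A = [[7,2],[-13,-3]]; det(A-λI) = λ^2 - 4λ + 5.
λ = 2 ± i: positive real part.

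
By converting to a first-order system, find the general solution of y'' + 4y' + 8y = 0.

y(t) = c_1e^(-2t)cos(2t) + c_2e^(-2t)sin(2t)

Let x_1 = y, x_2 = y'. Then x_1' = x_2 and x_2' = -8x_1 - 4x_2.
A = [[0,1],[-8,-4]]; det(A-λI) = λ^2 + 4λ + 8.
Eigenvalues λ = -2 ± 2i.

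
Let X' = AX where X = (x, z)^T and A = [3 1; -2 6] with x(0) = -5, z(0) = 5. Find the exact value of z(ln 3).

A = [[3,1],[-2,6]]; eigenvalues λ = 5, 4.
Eigenvectors: (-1,-2) for λ=5, (1,1) for λ=4.
From the initial condition, c_1 = -10, c_2 = -15.
z(ln 3) = (-10)(3^5)(-2) + (-15)(3^4)(1) = 3645.

3645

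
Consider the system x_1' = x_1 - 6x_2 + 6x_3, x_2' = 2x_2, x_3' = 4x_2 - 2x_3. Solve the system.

x_1(t) = -2K_1e^(-2t) + K_3e^(t), x_2(t) = K_2e^(2t), x_3(t) = K_1e^(-2t) + K_2e^(2t)

Coefficient matrix A = [[1, -6, 6], [0, 2, 0], [0, 4, -2]].
det(A - λI) = 0 gives eigenvalues λ = -2, 2, 1.
For λ=-2: eigenvector (-2,0,1).
For λ=2: eigenvector (0,1,1).
For λ=1: eigenvector (1,0,0).
General solution: K_1e^(-2t)(-2,0,1) + K_2e^(2t)(0,1,1) + K_3e^(t)(1,0,0).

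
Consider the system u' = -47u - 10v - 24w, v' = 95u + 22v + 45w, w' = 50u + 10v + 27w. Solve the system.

Coefficient matrix A = [[-47, -10, -24], [95, 22, 45], [50, 10, 27]].
det(A - λI) = 0 gives eigenvalues λ = 3, 2, -3.
For λ=3: eigenvector (-1,5,0).
For λ=2: eigenvector (-2,5,2).
For λ=-3: eigenvector (1,-2,-1).
General solution: K_1e^(3t)(-1,5,0) + K_2e^(2t)(-2,5,2) + K_3e^(-3t)(1,-2,-1).

u(t) = -K_1e^(3t) - 2K_2e^(2t) + K_3e^(-3t), v(t) = 5K_1e^(3t) + 5K_2e^(2t) - 2K_3e^(-3t), w(t) = 2K_2e^(2t) - K_3e^(-3t)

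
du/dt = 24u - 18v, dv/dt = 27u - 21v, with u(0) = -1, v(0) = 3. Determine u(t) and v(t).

Coefficient matrix A = [[24, -18], [27, -21]].
Characteristic polynomial det(A - λI) = λ^2 - 3λ - 18 = 0.
Eigenvalues λ = -3, 6.
For λ=-3: (A-λI) row 1 is [27, -18], so an eigenvector is (-2, -3).
For λ=6: (A-λI) row 1 is [18, -18], so an eigenvector is (1, 1).
General solution: K_1e^(-3t)(-2,-3) + K_2e^(6t)(1,1).
Applying u(0)=-1, v(0)=3 gives K_1=-4, K_2=-9.

u(t) = -9e^(6t) + 8e^(-3t), v(t) = -9e^(6t) + 12e^(-3t)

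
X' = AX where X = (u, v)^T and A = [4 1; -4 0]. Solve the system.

Coefficient matrix A = [[4, 1], [-4, 0]].
Characteristic polynomial det(A - λI) = λ^2 - 4λ + 4 = 0.
Single eigenvalue λ = 2 with algebraic multiplicity 2.
Eigenvector v = (-1,2); generalized eigenvector w with (A-λI)w=v is (0,-1).
General solution: e^(2t)[K_1·v + K_2·(t·v + w)].

u(t) = -K_1e^(2t) - K_2te^(2t), v(t) = 2K_1e^(2t) + 2K_2te^(2t) - K_2e^(2t)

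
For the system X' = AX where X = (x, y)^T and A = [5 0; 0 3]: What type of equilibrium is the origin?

unstable node

A = [[5,0],[0,3]]; det(A-λI) = λ^2 - 8λ + 15.
λ = 3, 5: both positive.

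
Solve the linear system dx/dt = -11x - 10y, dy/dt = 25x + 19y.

Coefficient matrix A = [[-11, -10], [25, 19]].
Characteristic polynomial det(A - λI) = λ^2 - 8λ + 41 = 0.
Eigenvalues λ = 4 ± 5i (complex conjugate pair).
For λ=4+5i: an eigenvector is (-1,1) - i(1,-2) = (-1 - i, 1 + 2i).
A real fundamental pair from Re and Im of e^((4+5i)t)v: X_1 = e^(4t)(cos(5t)·(-1,1) + sin(5t)·(1,-2)), X_2 = e^(4t)(sin(5t)·(-1,1) - cos(5t)·(1,-2)).
General solution: c_1X_1 + c_2X_2.

x(t) = c_1e^(4t)sin(5t) - c_1e^(4t)cos(5t) - c_2e^(4t)sin(5t) - c_2e^(4t)cos(5t), y(t) = -2c_1e^(4t)sin(5t) + c_1e^(4t)cos(5t) + c_2e^(4t)sin(5t) + 2c_2e^(4t)cos(5t)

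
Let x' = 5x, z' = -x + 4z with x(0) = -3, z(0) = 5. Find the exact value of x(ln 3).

-729

A = [[5,0],[-1,4]]; eigenvalues λ = 5, 4.
Eigenvectors: (1,-1) for λ=5, (0,1) for λ=4.
From the initial condition, c_1 = -3, c_2 = 2.
x(ln 3) = (-3)(3^5)(1) + (2)(3^4)(0) = -729.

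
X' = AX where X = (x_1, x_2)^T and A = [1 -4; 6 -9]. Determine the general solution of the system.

Coefficient matrix A = [[1, -4], [6, -9]].
Characteristic polynomial det(A - λI) = λ^2 + 8λ + 15 = 0.
Eigenvalues λ = -5, -3.
For λ=-5: (A-λI) row 1 is [6, -4], so an eigenvector is (-2, -3).
For λ=-3: (A-λI) row 1 is [4, -4], so an eigenvector is (1, 1).
General solution: C_1e^(-5t)(-2,-3) + C_2e^(-3t)(1,1).

x_1(t) = -2C_1e^(-5t) + C_2e^(-3t), x_2(t) = -3C_1e^(-5t) + C_2e^(-3t)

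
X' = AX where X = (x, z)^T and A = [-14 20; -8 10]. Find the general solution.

x(t) = c_1e^(-2t)sin(4t) - 2c_1e^(-2t)cos(4t) - 2c_2e^(-2t)sin(4t) - c_2e^(-2t)cos(4t), z(t) = c_1e^(-2t)sin(4t) - c_1e^(-2t)cos(4t) - c_2e^(-2t)sin(4t) - c_2e^(-2t)cos(4t)

Coefficient matrix A = [[-14, 20], [-8, 10]].
Characteristic polynomial det(A - λI) = λ^2 + 4λ + 20 = 0.
Eigenvalues λ = -2 ± 4i (complex conjugate pair).
For λ=-2+4i: an eigenvector is (-2,-1) - i(1,1) = (-2 - i, -1 - i).
A real fundamental pair from Re and Im of e^((-2+4i)t)v: X_1 = e^(-2t)(cos(4t)·(-2,-1) + sin(4t)·(1,1)), X_2 = e^(-2t)(sin(4t)·(-2,-1) - cos(4t)·(1,1)).
General solution: c_1X_1 + c_2X_2.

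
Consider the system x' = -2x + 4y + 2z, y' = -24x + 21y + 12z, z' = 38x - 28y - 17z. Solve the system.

Coefficient matrix A = [[-2, 4, 2], [-24, 21, 12], [38, -28, -17]].
det(A - λI) = 0 gives eigenvalues λ = -3, 2, 3.
For λ=-3: eigenvector (0,1,-2).
For λ=2: eigenvector (1,0,2).
For λ=3: eigenvector (2,2,1).
General solution: C_1e^(-3t)(0,1,-2) + C_2e^(2t)(1,0,2) + C_3e^(3t)(2,2,1).

x(t) = C_2e^(2t) + 2C_3e^(3t), y(t) = C_1e^(-3t) + 2C_3e^(3t), z(t) = -2C_1e^(-3t) + 2C_2e^(2t) + C_3e^(3t)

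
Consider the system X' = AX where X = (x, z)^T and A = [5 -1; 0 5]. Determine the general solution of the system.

x(t) = -c_1e^(5t) - c_2te^(5t) - c_2e^(5t), z(t) = c_2e^(5t)

Coefficient matrix A = [[5, -1], [0, 5]].
Characteristic polynomial det(A - λI) = λ^2 - 10λ + 25 = 0.
Single eigenvalue λ = 5 with algebraic multiplicity 2.
Eigenvector v = (-1,0); generalized eigenvector w with (A-λI)w=v is (-1,1).
General solution: e^(5t)[c_1·v + c_2·(t·v + w)].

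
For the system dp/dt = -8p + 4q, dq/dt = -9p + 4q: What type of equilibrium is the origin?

stable improper node

A = [[-8,4],[-9,4]]; det(A-λI) = λ^2 + 4λ + 4.
repeated λ = -2 with a single eigenvector.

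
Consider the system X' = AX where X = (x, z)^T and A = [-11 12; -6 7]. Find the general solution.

x(t) = -2K_1e^(-5t) - K_2e^(t), z(t) = -K_1e^(-5t) - K_2e^(t)

Coefficient matrix A = [[-11, 12], [-6, 7]].
Characteristic polynomial det(A - λI) = λ^2 + 4λ - 5 = 0.
Eigenvalues λ = -5, 1.
For λ=-5: (A-λI) row 1 is [-6, 12], so an eigenvector is (-2, -1).
For λ=1: (A-λI) row 1 is [-12, 12], so an eigenvector is (-1, -1).
General solution: K_1e^(-5t)(-2,-1) + K_2e^(t)(-1,-1).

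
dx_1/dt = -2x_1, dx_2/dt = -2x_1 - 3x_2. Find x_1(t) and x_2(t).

x_1(t) = -K_1e^(-2t), x_2(t) = 2K_1e^(-2t) + K_2e^(-3t)

Coefficient matrix A = [[-2, 0], [-2, -3]].
Characteristic polynomial det(A - λI) = λ^2 + 5λ + 6 = 0.
Eigenvalues λ = -2, -3.
For λ=-2: (A-λI) row 2 is [-2, -1], so an eigenvector is (-1, 2).
For λ=-3: (A-λI) row 1 is [1, 0], so an eigenvector is (0, 1).
General solution: K_1e^(-2t)(-1,2) + K_2e^(-3t)(0,1).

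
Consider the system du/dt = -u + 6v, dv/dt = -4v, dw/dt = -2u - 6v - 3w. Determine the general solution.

u(t) = c_1e^(-t) - 2c_2e^(-4t), v(t) = c_2e^(-4t), w(t) = -c_1e^(-t) + 2c_2e^(-4t) + c_3e^(-3t)

Coefficient matrix A = [[-1, 6, 0], [0, -4, 0], [-2, -6, -3]].
det(A - λI) = 0 gives eigenvalues λ = -1, -4, -3.
For λ=-1: eigenvector (1,0,-1).
For λ=-4: eigenvector (-2,1,2).
For λ=-3: eigenvector (0,0,1).
General solution: c_1e^(-t)(1,0,-1) + c_2e^(-4t)(-2,1,2) + c_3e^(-3t)(0,0,1).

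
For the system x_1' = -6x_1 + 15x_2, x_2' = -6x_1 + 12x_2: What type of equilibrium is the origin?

unstable spiral

A = [[-6,15],[-6,12]]; det(A-λI) = λ^2 - 6λ + 18.
λ = 3 ± 3i: positive real part.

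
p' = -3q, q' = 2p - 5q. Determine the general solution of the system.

Coefficient matrix A = [[0, -3], [2, -5]].
Characteristic polynomial det(A - λI) = λ^2 + 5λ + 6 = 0.
Eigenvalues λ = -2, -3.
For λ=-2: (A-λI) row 1 is [2, -3], so an eigenvector is (-3, -2).
For λ=-3: (A-λI) row 1 is [3, -3], so an eigenvector is (1, 1).
General solution: c_1e^(-2t)(-3,-2) + c_2e^(-3t)(1,1).

p(t) = -3c_1e^(-2t) + c_2e^(-3t), q(t) = -2c_1e^(-2t) + c_2e^(-3t)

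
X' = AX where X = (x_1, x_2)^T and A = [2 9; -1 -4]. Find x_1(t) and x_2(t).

x_1(t) = -3C_1e^(-t) - 3C_2te^(-t) - C_2e^(-t), x_2(t) = C_1e^(-t) + C_2te^(-t)

Coefficient matrix A = [[2, 9], [-1, -4]].
Characteristic polynomial det(A - λI) = λ^2 + 2λ + 1 = 0.
Single eigenvalue λ = -1 with algebraic multiplicity 2.
Eigenvector v = (-3,1); generalized eigenvector w with (A-λI)w=v is (-1,0).
General solution: e^(-t)[C_1·v + C_2·(t·v + w)].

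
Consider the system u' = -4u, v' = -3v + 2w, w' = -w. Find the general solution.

Coefficient matrix A = [[-4, 0, 0], [0, -3, 2], [0, 0, -1]].
det(A - λI) = 0 gives eigenvalues λ = -1, -3, -4.
For λ=-1: eigenvector (0,1,1).
For λ=-3: eigenvector (0,1,0).
For λ=-4: eigenvector (1,0,0).
General solution: K_1e^(-t)(0,1,1) + K_2e^(-3t)(0,1,0) + K_3e^(-4t)(1,0,0).

u(t) = K_3e^(-4t), v(t) = K_1e^(-t) + K_2e^(-3t), w(t) = K_1e^(-t)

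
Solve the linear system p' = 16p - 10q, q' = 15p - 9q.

p(t) = 2K_1e^(t) + K_2e^(6t), q(t) = 3K_1e^(t) + K_2e^(6t)

Coefficient matrix A = [[16, -10], [15, -9]].
Characteristic polynomial det(A - λI) = λ^2 - 7λ + 6 = 0.
Eigenvalues λ = 1, 6.
For λ=1: (A-λI) row 1 is [15, -10], so an eigenvector is (2, 3).
For λ=6: (A-λI) row 1 is [10, -10], so an eigenvector is (1, 1).
General solution: K_1e^(t)(2,3) + K_2e^(6t)(1,1).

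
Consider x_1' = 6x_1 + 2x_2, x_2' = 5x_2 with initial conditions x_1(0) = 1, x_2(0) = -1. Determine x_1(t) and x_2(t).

x_1(t) = -e^(6t) + 2e^(5t), x_2(t) = -e^(5t)

Coefficient matrix A = [[6, 2], [0, 5]].
Characteristic polynomial det(A - λI) = λ^2 - 11λ + 30 = 0.
Eigenvalues λ = 6, 5.
For λ=6: (A-λI) row 1 is [0, 2], so an eigenvector is (-1, 0).
For λ=5: (A-λI) row 1 is [1, 2], so an eigenvector is (-2, 1).
General solution: K_1e^(6t)(-1,0) + K_2e^(5t)(-2,1).
Applying x_1(0)=1, x_2(0)=-1 gives K_1=1, K_2=-1.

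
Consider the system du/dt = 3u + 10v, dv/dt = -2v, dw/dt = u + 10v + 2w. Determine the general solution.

u(t) = -2K_1e^(-2t) + K_2e^(3t), v(t) = K_1e^(-2t), w(t) = -2K_1e^(-2t) + K_2e^(3t) + K_3e^(2t)

Coefficient matrix A = [[3, 10, 0], [0, -2, 0], [1, 10, 2]].
det(A - λI) = 0 gives eigenvalues λ = -2, 3, 2.
For λ=-2: eigenvector (-2,1,-2).
For λ=3: eigenvector (1,0,1).
For λ=2: eigenvector (0,0,1).
General solution: K_1e^(-2t)(-2,1,-2) + K_2e^(3t)(1,0,1) + K_3e^(2t)(0,0,1).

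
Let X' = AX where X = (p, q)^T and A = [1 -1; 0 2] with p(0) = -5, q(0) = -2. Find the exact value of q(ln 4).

A = [[1,-1],[0,2]]; eigenvalues λ = 2, 1.
Eigenvectors: (-1,1) for λ=2, (1,0) for λ=1.
From the initial condition, c_1 = -2, c_2 = -7.
q(ln 4) = (-2)(4^2)(1) + (-7)(4^1)(0) = -32.

-32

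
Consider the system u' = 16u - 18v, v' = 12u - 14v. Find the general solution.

u(t) = c_1e^(-2t) + 3c_2e^(4t), v(t) = c_1e^(-2t) + 2c_2e^(4t)

Coefficient matrix A = [[16, -18], [12, -14]].
Characteristic polynomial det(A - λI) = λ^2 - 2λ - 8 = 0.
Eigenvalues λ = -2, 4.
For λ=-2: (A-λI) row 1 is [18, -18], so an eigenvector is (1, 1).
For λ=4: (A-λI) row 1 is [12, -18], so an eigenvector is (3, 2).
General solution: c_1e^(-2t)(1,1) + c_2e^(4t)(3,2).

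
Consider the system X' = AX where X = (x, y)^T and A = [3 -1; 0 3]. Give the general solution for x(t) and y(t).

x(t) = C_1e^(3t) + C_2te^(3t) - 2C_2e^(3t), y(t) = -C_2e^(3t)

Coefficient matrix A = [[3, -1], [0, 3]].
Characteristic polynomial det(A - λI) = λ^2 - 6λ + 9 = 0.
Single eigenvalue λ = 3 with algebraic multiplicity 2.
Eigenvector v = (1,0); generalized eigenvector w with (A-λI)w=v is (-2,-1).
General solution: e^(3t)[C_1·v + C_2·(t·v + w)].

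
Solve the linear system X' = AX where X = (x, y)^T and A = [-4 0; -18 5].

Coefficient matrix A = [[-4, 0], [-18, 5]].
Characteristic polynomial det(A - λI) = λ^2 - λ - 20 = 0.
Eigenvalues λ = 5, -4.
For λ=5: (A-λI) row 1 is [-9, 0], so an eigenvector is (0, -1).
For λ=-4: (A-λI) row 2 is [-18, 9], so an eigenvector is (-1, -2).
General solution: K_1e^(5t)(0,-1) + K_2e^(-4t)(-1,-2).

x(t) = -K_2e^(-4t), y(t) = -K_1e^(5t) - 2K_2e^(-4t)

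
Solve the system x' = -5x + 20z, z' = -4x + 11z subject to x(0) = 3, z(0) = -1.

x(t) = -11e^(3t)sin(4t) + 3e^(3t)cos(4t), z(t) = -5e^(3t)sin(4t) - e^(3t)cos(4t)

Coefficient matrix A = [[-5, 20], [-4, 11]].
Characteristic polynomial det(A - λI) = λ^2 - 6λ + 25 = 0.
Eigenvalues λ = 3 ± 4i (complex conjugate pair).
For λ=3+4i: an eigenvector is (-1,0) - i(2,1) = (-1 - 2i, 0 - i).
A real fundamental pair from Re and Im of e^((3+4i)t)v: X_1 = e^(3t)(cos(4t)·(-1,0) + sin(4t)·(2,1)), X_2 = e^(3t)(sin(4t)·(-1,0) - cos(4t)·(2,1)).
General solution: c_1X_1 + c_2X_2.
Applying x(0)=3, z(0)=-1 gives c_1=-5, c_2=1.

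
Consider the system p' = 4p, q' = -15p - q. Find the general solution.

Coefficient matrix A = [[4, 0], [-15, -1]].
Characteristic polynomial det(A - λI) = λ^2 - 3λ - 4 = 0.
Eigenvalues λ = -1, 4.
For λ=-1: (A-λI) row 1 is [5, 0], so an eigenvector is (0, -1).
For λ=4: (A-λI) row 2 is [-15, -5], so an eigenvector is (-1, 3).
General solution: K_1e^(-t)(0,-1) + K_2e^(4t)(-1,3).

p(t) = -K_2e^(4t), q(t) = -K_1e^(-t) + 3K_2e^(4t)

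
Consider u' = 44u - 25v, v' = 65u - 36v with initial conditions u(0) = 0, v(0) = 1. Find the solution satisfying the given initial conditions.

Coefficient matrix A = [[44, -25], [65, -36]].
Characteristic polynomial det(A - λI) = λ^2 - 8λ + 41 = 0.
Eigenvalues λ = 4 ± 5i (complex conjugate pair).
For λ=4+5i: an eigenvector is (-2,-3) - i(-1,-2) = (-2 + i, -3 + 2i).
A real fundamental pair from Re and Im of e^((4+5i)t)v: X_1 = e^(4t)(cos(5t)·(-2,-3) + sin(5t)·(-1,-2)), X_2 = e^(4t)(sin(5t)·(-2,-3) - cos(5t)·(-1,-2)).
General solution: C_1X_1 + C_2X_2.
Applying u(0)=0, v(0)=1 gives C_1=1, C_2=2.

u(t) = -5e^(4t)sin(5t), v(t) = -8e^(4t)sin(5t) + e^(4t)cos(5t)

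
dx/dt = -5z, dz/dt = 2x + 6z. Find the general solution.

Coefficient matrix A = [[0, -5], [2, 6]].
Characteristic polynomial det(A - λI) = λ^2 - 6λ + 10 = 0.
Eigenvalues λ = 3 ± i (complex conjugate pair).
For λ=3+i: an eigenvector is (2,-1) - i(-1,1) = (2 + i, -1 - i).
A real fundamental pair from Re and Im of e^((3+i)t)v: X_1 = e^(3t)(cos(t)·(2,-1) + sin(t)·(-1,1)), X_2 = e^(3t)(sin(t)·(2,-1) - cos(t)·(-1,1)).
General solution: K_1X_1 + K_2X_2.

x(t) = -K_1e^(3t)sin(t) + 2K_1e^(3t)cos(t) + 2K_2e^(3t)sin(t) + K_2e^(3t)cos(t), z(t) = K_1e^(3t)sin(t) - K_1e^(3t)cos(t) - K_2e^(3t)sin(t) - K_2e^(3t)cos(t)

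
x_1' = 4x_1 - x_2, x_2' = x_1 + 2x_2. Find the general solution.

Coefficient matrix A = [[4, -1], [1, 2]].
Characteristic polynomial det(A - λI) = λ^2 - 6λ + 9 = 0.
Single eigenvalue λ = 3 with algebraic multiplicity 2.
Eigenvector v = (1,1); generalized eigenvector w with (A-λI)w=v is (3,2).
General solution: e^(3t)[K_1·v + K_2·(t·v + w)].

x_1(t) = K_1e^(3t) + K_2te^(3t) + 3K_2e^(3t), x_2(t) = K_1e^(3t) + K_2te^(3t) + 2K_2e^(3t)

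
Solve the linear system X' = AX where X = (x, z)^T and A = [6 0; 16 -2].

x(t) = -c_2e^(6t), z(t) = -c_1e^(-2t) - 2c_2e^(6t)

Coefficient matrix A = [[6, 0], [16, -2]].
Characteristic polynomial det(A - λI) = λ^2 - 4λ - 12 = 0.
Eigenvalues λ = -2, 6.
For λ=-2: (A-λI) row 1 is [8, 0], so an eigenvector is (0, -1).
For λ=6: (A-λI) row 2 is [16, -8], so an eigenvector is (-1, -2).
General solution: c_1e^(-2t)(0,-1) + c_2e^(6t)(-1,-2).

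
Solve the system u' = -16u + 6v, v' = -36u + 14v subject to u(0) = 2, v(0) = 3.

Coefficient matrix A = [[-16, 6], [-36, 14]].
Characteristic polynomial det(A - λI) = λ^2 + 2λ - 8 = 0.
Eigenvalues λ = -4, 2.
For λ=-4: (A-λI) row 1 is [-12, 6], so an eigenvector is (-1, -2).
For λ=2: (A-λI) row 1 is [-18, 6], so an eigenvector is (-1, -3).
General solution: K_1e^(-4t)(-1,-2) + K_2e^(2t)(-1,-3).
Applying u(0)=2, v(0)=3 gives K_1=-3, K_2=1.

u(t) = -e^(2t) + 3e^(-4t), v(t) = -3e^(2t) + 6e^(-4t)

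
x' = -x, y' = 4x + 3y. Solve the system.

Coefficient matrix A = [[-1, 0], [4, 3]].
Characteristic polynomial det(A - λI) = λ^2 - 2λ - 3 = 0.
Eigenvalues λ = 3, -1.
For λ=3: (A-λI) row 1 is [-4, 0], so an eigenvector is (0, 1).
For λ=-1: (A-λI) row 2 is [4, 4], so an eigenvector is (1, -1).
General solution: c_1e^(3t)(0,1) + c_2e^(-t)(1,-1).

x(t) = c_2e^(-t), y(t) = c_1e^(3t) - c_2e^(-t)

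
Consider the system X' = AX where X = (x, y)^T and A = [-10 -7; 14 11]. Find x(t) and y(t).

Coefficient matrix A = [[-10, -7], [14, 11]].
Characteristic polynomial det(A - λI) = λ^2 - λ - 12 = 0.
Eigenvalues λ = -3, 4.
For λ=-3: (A-λI) row 1 is [-7, -7], so an eigenvector is (1, -1).
For λ=4: (A-λI) row 1 is [-14, -7], so an eigenvector is (1, -2).
General solution: K_1e^(-3t)(1,-1) + K_2e^(4t)(1,-2).

x(t) = K_1e^(-3t) + K_2e^(4t), y(t) = -K_1e^(-3t) - 2K_2e^(4t)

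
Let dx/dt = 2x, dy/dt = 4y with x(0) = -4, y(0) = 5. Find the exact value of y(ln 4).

1280

A = [[2,0],[0,4]]; eigenvalues λ = 4, 2.
Eigenvectors: (0,1) for λ=4, (-1,0) for λ=2.
From the initial condition, c_1 = 5, c_2 = 4.
y(ln 4) = (5)(4^4)(1) + (4)(4^2)(0) = 1280.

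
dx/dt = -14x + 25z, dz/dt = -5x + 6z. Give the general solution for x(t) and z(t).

x(t) = c_1e^(-4t)sin(5t) + 2c_1e^(-4t)cos(5t) + 2c_2e^(-4t)sin(5t) - c_2e^(-4t)cos(5t), z(t) = c_1e^(-4t)cos(5t) + c_2e^(-4t)sin(5t)

Coefficient matrix A = [[-14, 25], [-5, 6]].
Characteristic polynomial det(A - λI) = λ^2 + 8λ + 41 = 0.
Eigenvalues λ = -4 ± 5i (complex conjugate pair).
For λ=-4+5i: an eigenvector is (2,1) - i(1,0) = (2 - i, 1).
A real fundamental pair from Re and Im of e^((-4+5i)t)v: X_1 = e^(-4t)(cos(5t)·(2,1) + sin(5t)·(1,0)), X_2 = e^(-4t)(sin(5t)·(2,1) - cos(5t)·(1,0)).
General solution: c_1X_1 + c_2X_2.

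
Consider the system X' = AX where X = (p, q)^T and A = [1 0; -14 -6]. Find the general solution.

p(t) = K_1e^(t), q(t) = -2K_1e^(t) + K_2e^(-6t)

Coefficient matrix A = [[1, 0], [-14, -6]].
Characteristic polynomial det(A - λI) = λ^2 + 5λ - 6 = 0.
Eigenvalues λ = 1, -6.
For λ=1: (A-λI) row 2 is [-14, -7], so an eigenvector is (1, -2).
For λ=-6: (A-λI) row 1 is [7, 0], so an eigenvector is (0, 1).
General solution: K_1e^(t)(1,-2) + K_2e^(-6t)(0,1).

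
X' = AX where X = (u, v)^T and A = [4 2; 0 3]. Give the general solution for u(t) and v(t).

u(t) = 2K_1e^(3t) - K_2e^(4t), v(t) = -K_1e^(3t)

Coefficient matrix A = [[4, 2], [0, 3]].
Characteristic polynomial det(A - λI) = λ^2 - 7λ + 12 = 0.
Eigenvalues λ = 3, 4.
For λ=3: (A-λI) row 1 is [1, 2], so an eigenvector is (2, -1).
For λ=4: (A-λI) row 1 is [0, 2], so an eigenvector is (-1, 0).
General solution: K_1e^(3t)(2,-1) + K_2e^(4t)(-1,0).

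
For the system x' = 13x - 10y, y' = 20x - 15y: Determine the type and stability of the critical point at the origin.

stable spiral

A = [[13,-10],[20,-15]]; det(A-λI) = λ^2 + 2λ + 5.
λ = -1 ± 2i: negative real part.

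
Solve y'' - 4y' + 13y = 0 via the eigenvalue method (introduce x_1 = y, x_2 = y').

y(t) = C_1e^(2t)cos(3t) + C_2e^(2t)sin(3t)

Let x_1 = y, x_2 = y'. Then x_1' = x_2 and x_2' = -13x_1 + 4x_2.
A = [[0,1],[-13,4]]; det(A-λI) = λ^2 - 4λ + 13.
Eigenvalues λ = 2 ± 3i.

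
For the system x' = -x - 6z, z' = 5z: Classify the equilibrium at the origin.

A = [[-1,-6],[0,5]]; det(A-λI) = λ^2 - 4λ - 5.
λ = 5, -1: opposite signs.

saddle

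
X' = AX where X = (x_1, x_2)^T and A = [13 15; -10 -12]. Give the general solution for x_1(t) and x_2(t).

x_1(t) = 3C_1e^(3t) - C_2e^(-2t), x_2(t) = -2C_1e^(3t) + C_2e^(-2t)

Coefficient matrix A = [[13, 15], [-10, -12]].
Characteristic polynomial det(A - λI) = λ^2 - λ - 6 = 0.
Eigenvalues λ = 3, -2.
For λ=3: (A-λI) row 1 is [10, 15], so an eigenvector is (3, -2).
For λ=-2: (A-λI) row 1 is [15, 15], so an eigenvector is (-1, 1).
General solution: C_1e^(3t)(3,-2) + C_2e^(-2t)(-1,1).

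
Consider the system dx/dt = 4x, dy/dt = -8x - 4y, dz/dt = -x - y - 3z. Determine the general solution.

x(t) = C_1e^(4t), y(t) = -C_1e^(4t) + C_2e^(-4t), z(t) = C_2e^(-4t) + C_3e^(-3t)

Coefficient matrix A = [[4, 0, 0], [-8, -4, 0], [-1, -1, -3]].
det(A - λI) = 0 gives eigenvalues λ = 4, -4, -3.
For λ=4: eigenvector (1,-1,0).
For λ=-4: eigenvector (0,1,1).
For λ=-3: eigenvector (0,0,1).
General solution: C_1e^(4t)(1,-1,0) + C_2e^(-4t)(0,1,1) + C_3e^(-3t)(0,0,1).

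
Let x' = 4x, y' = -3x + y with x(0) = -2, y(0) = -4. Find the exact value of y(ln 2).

20

A = [[4,0],[-3,1]]; eigenvalues λ = 4, 1.
Eigenvectors: (-1,1) for λ=4, (0,1) for λ=1.
From the initial condition, c_1 = 2, c_2 = -6.
y(ln 2) = (2)(2^4)(1) + (-6)(2^1)(1) = 20.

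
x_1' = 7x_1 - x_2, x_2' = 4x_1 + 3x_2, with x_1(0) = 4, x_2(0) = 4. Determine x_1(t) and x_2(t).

Coefficient matrix A = [[7, -1], [4, 3]].
Characteristic polynomial det(A - λI) = λ^2 - 10λ + 25 = 0.
Single eigenvalue λ = 5 with algebraic multiplicity 2.
Eigenvector v = (-1,-2); generalized eigenvector w with (A-λI)w=v is (1,3).
General solution: e^(5t)[c_1·v + c_2·(t·v + w)].
Applying x_1(0)=4, x_2(0)=4 gives c_1=-8, c_2=-4.

x_1(t) = 4te^(5t) + 4e^(5t), x_2(t) = 8te^(5t) + 4e^(5t)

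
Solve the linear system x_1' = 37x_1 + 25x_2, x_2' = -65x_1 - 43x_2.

x_1(t) = 2K_1e^(-3t)sin(5t) - K_1e^(-3t)cos(5t) - K_2e^(-3t)sin(5t) - 2K_2e^(-3t)cos(5t), x_2(t) = -3K_1e^(-3t)sin(5t) + 2K_1e^(-3t)cos(5t) + 2K_2e^(-3t)sin(5t) + 3K_2e^(-3t)cos(5t)

Coefficient matrix A = [[37, 25], [-65, -43]].
Characteristic polynomial det(A - λI) = λ^2 + 6λ + 34 = 0.
Eigenvalues λ = -3 ± 5i (complex conjugate pair).
For λ=-3+5i: an eigenvector is (-1,2) - i(2,-3) = (-1 - 2i, 2 + 3i).
A real fundamental pair from Re and Im of e^((-3+5i)t)v: X_1 = e^(-3t)(cos(5t)·(-1,2) + sin(5t)·(2,-3)), X_2 = e^(-3t)(sin(5t)·(-1,2) - cos(5t)·(2,-3)).
General solution: K_1X_1 + K_2X_2.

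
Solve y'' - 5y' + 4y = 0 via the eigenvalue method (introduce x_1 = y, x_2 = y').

Let x_1 = y, x_2 = y'. Then x_1' = x_2 and x_2' = -4x_1 + 5x_2.
A = [[0,1],[-4,5]]; det(A-λI) = λ^2 - 5λ + 4.
Eigenvalues λ = 4, 1 with eigenvectors (1,4), (1,1).

y(t) = c_1e^(4t) + c_2e^(t)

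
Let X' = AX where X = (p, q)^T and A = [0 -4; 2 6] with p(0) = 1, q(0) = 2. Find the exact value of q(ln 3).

A = [[0,-4],[2,6]]; eigenvalues λ = 4, 2.
Eigenvectors: (1,-1) for λ=4, (-2,1) for λ=2.
From the initial condition, c_1 = -5, c_2 = -3.
q(ln 3) = (-5)(3^4)(-1) + (-3)(3^2)(1) = 378.

378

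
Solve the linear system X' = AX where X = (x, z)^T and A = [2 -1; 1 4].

x(t) = c_1e^(3t) + c_2te^(3t) + 2c_2e^(3t), z(t) = -c_1e^(3t) - c_2te^(3t) - 3c_2e^(3t)

Coefficient matrix A = [[2, -1], [1, 4]].
Characteristic polynomial det(A - λI) = λ^2 - 6λ + 9 = 0.
Single eigenvalue λ = 3 with algebraic multiplicity 2.
Eigenvector v = (1,-1); generalized eigenvector w with (A-λI)w=v is (2,-3).
General solution: e^(3t)[c_1·v + c_2·(t·v + w)].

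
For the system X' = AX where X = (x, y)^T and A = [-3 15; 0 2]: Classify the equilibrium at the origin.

A = [[-3,15],[0,2]]; det(A-λI) = λ^2 + λ - 6.
λ = 2, -3: opposite signs.

saddle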